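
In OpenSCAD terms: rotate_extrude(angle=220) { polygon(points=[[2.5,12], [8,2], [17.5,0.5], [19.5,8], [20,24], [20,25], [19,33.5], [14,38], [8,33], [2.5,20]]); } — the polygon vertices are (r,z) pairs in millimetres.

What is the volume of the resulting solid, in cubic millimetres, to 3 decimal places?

Profile (r,z), 10 vertices: (2.5,12) (8,2) (17.5,0.5) (19.5,8) (20,24) (20,25) (19,33.5) (14,38) (8,33) (2.5,20)
edge 0: (2.5,12)→(8,2)  cross = 2.5·2 − 8·12 = -91.0000; (r_i+r_j)·cross = 10.5·-91.0000 = -955.5000
edge 1: (8,2)→(17.5,0.5)  cross = 8·0.5 − 17.5·2 = -31.0000; (r_i+r_j)·cross = 25.5·-31.0000 = -790.5000
edge 2: (17.5,0.5)→(19.5,8)  cross = 17.5·8 − 19.5·0.5 = 130.2500; (r_i+r_j)·cross = 37·130.2500 = 4819.2500
edge 3: (19.5,8)→(20,24)  cross = 19.5·24 − 20·8 = 308.0000; (r_i+r_j)·cross = 39.5·308.0000 = 12166.0000
edge 4: (20,24)→(20,25)  cross = 20·25 − 20·24 = 20.0000; (r_i+r_j)·cross = 40·20.0000 = 800.0000
edge 5: (20,25)→(19,33.5)  cross = 20·33.5 − 19·25 = 195.0000; (r_i+r_j)·cross = 39·195.0000 = 7605.0000
edge 6: (19,33.5)→(14,38)  cross = 19·38 − 14·33.5 = 253.0000; (r_i+r_j)·cross = 33·253.0000 = 8349.0000
edge 7: (14,38)→(8,33)  cross = 14·33 − 8·38 = 158.0000; (r_i+r_j)·cross = 22·158.0000 = 3476.0000
edge 8: (8,33)→(2.5,20)  cross = 8·20 − 2.5·33 = 77.5000; (r_i+r_j)·cross = 10.5·77.5000 = 813.7500
edge 9: (2.5,20)→(2.5,12)  cross = 2.5·12 − 2.5·20 = -20.0000; (r_i+r_j)·cross = 5·-20.0000 = -100.0000
Σcross = 999.7500 → A = |Σcross|/2 = 499.8750 mm²
Σ(r_i+r_j)·cross = 36183.0000 → first moment M = |Σ|/6 = 6030.5000
R_c = M/A = 6030.5000/499.8750 = 12.0640 mm
θ = 220° = 3.839724 rad
V = θ·R_c·A = 3.839724·12.0640·499.8750 = 23155.458 mm³

Volume = 23155.458 mm³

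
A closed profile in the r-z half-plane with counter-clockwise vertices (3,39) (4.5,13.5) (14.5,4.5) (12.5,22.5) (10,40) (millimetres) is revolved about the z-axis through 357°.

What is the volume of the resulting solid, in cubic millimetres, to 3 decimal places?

Volume = 13126.791 mm³

Profile (r,z), 5 vertices: (3,39) (4.5,13.5) (14.5,4.5) (12.5,22.5) (10,40)
edge 0: (3,39)→(4.5,13.5)  cross = 3·13.5 − 4.5·39 = -135.0000; (r_i+r_j)·cross = 7.5·-135.0000 = -1012.5000
edge 1: (4.5,13.5)→(14.5,4.5)  cross = 4.5·4.5 − 14.5·13.5 = -175.5000; (r_i+r_j)·cross = 19·-175.5000 = -3334.5000
edge 2: (14.5,4.5)→(12.5,22.5)  cross = 14.5·22.5 − 12.5·4.5 = 270.0000; (r_i+r_j)·cross = 27·270.0000 = 7290.0000
edge 3: (12.5,22.5)→(10,40)  cross = 12.5·40 − 10·22.5 = 275.0000; (r_i+r_j)·cross = 22.5·275.0000 = 6187.5000
edge 4: (10,40)→(3,39)  cross = 10·39 − 3·40 = 270.0000; (r_i+r_j)·cross = 13·270.0000 = 3510.0000
Σcross = 504.5000 → A = |Σcross|/2 = 252.2500 mm²
Σ(r_i+r_j)·cross = 12640.5000 → first moment M = |Σ|/6 = 2106.7500
R_c = M/A = 2106.7500/252.2500 = 8.3518 mm
θ = 357° = 6.230825 rad
V = θ·R_c·A = 6.230825·8.3518·252.2500 = 13126.791 mm³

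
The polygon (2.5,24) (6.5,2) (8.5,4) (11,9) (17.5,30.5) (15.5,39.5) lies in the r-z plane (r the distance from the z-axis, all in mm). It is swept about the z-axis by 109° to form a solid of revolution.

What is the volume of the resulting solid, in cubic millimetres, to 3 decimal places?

Volume = 5267.057 mm³

Profile (r,z), 6 vertices: (2.5,24) (6.5,2) (8.5,4) (11,9) (17.5,30.5) (15.5,39.5)
edge 0: (2.5,24)→(6.5,2)  cross = 2.5·2 − 6.5·24 = -151.0000; (r_i+r_j)·cross = 9·-151.0000 = -1359.0000
edge 1: (6.5,2)→(8.5,4)  cross = 6.5·4 − 8.5·2 = 9.0000; (r_i+r_j)·cross = 15·9.0000 = 135.0000
edge 2: (8.5,4)→(11,9)  cross = 8.5·9 − 11·4 = 32.5000; (r_i+r_j)·cross = 19.5·32.5000 = 633.7500
edge 3: (11,9)→(17.5,30.5)  cross = 11·30.5 − 17.5·9 = 178.0000; (r_i+r_j)·cross = 28.5·178.0000 = 5073.0000
edge 4: (17.5,30.5)→(15.5,39.5)  cross = 17.5·39.5 − 15.5·30.5 = 218.5000; (r_i+r_j)·cross = 33·218.5000 = 7210.5000
edge 5: (15.5,39.5)→(2.5,24)  cross = 15.5·24 − 2.5·39.5 = 273.2500; (r_i+r_j)·cross = 18·273.2500 = 4918.5000
Σcross = 560.2500 → A = |Σcross|/2 = 280.1250 mm²
Σ(r_i+r_j)·cross = 16611.7500 → first moment M = |Σ|/6 = 2768.6250
R_c = M/A = 2768.6250/280.1250 = 9.8835 mm
θ = 109° = 1.902409 rad
V = θ·R_c·A = 1.902409·9.8835·280.1250 = 5267.057 mm³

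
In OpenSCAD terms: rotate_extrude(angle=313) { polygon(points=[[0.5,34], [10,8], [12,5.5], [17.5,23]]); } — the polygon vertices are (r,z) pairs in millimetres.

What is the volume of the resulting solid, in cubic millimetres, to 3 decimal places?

Profile (r,z), 4 vertices: (0.5,34) (10,8) (12,5.5) (17.5,23)
edge 0: (0.5,34)→(10,8)  cross = 0.5·8 − 10·34 = -336.0000; (r_i+r_j)·cross = 10.5·-336.0000 = -3528.0000
edge 1: (10,8)→(12,5.5)  cross = 10·5.5 − 12·8 = -41.0000; (r_i+r_j)·cross = 22·-41.0000 = -902.0000
edge 2: (12,5.5)→(17.5,23)  cross = 12·23 − 17.5·5.5 = 179.7500; (r_i+r_j)·cross = 29.5·179.7500 = 5302.6250
edge 3: (17.5,23)→(0.5,34)  cross = 17.5·34 − 0.5·23 = 583.5000; (r_i+r_j)·cross = 18·583.5000 = 10503.0000
Σcross = 386.2500 → A = |Σcross|/2 = 193.1250 mm²
Σ(r_i+r_j)·cross = 11375.6250 → first moment M = |Σ|/6 = 1895.9375
R_c = M/A = 1895.9375/193.1250 = 9.8172 mm
θ = 313° = 5.462881 rad
V = θ·R_c·A = 5.462881·9.8172·193.1250 = 10357.280 mm³

Volume = 10357.280 mm³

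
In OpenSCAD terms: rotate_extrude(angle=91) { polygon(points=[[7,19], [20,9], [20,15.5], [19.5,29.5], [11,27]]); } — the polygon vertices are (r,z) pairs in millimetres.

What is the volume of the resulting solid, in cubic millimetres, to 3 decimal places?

Profile (r,z), 5 vertices: (7,19) (20,9) (20,15.5) (19.5,29.5) (11,27)
edge 0: (7,19)→(20,9)  cross = 7·9 − 20·19 = -317.0000; (r_i+r_j)·cross = 27·-317.0000 = -8559.0000
edge 1: (20,9)→(20,15.5)  cross = 20·15.5 − 20·9 = 130.0000; (r_i+r_j)·cross = 40·130.0000 = 5200.0000
edge 2: (20,15.5)→(19.5,29.5)  cross = 20·29.5 − 19.5·15.5 = 287.7500; (r_i+r_j)·cross = 39.5·287.7500 = 11366.1250
edge 3: (19.5,29.5)→(11,27)  cross = 19.5·27 − 11·29.5 = 202.0000; (r_i+r_j)·cross = 30.5·202.0000 = 6161.0000
edge 4: (11,27)→(7,19)  cross = 11·19 − 7·27 = 20.0000; (r_i+r_j)·cross = 18·20.0000 = 360.0000
Σcross = 322.7500 → A = |Σcross|/2 = 161.3750 mm²
Σ(r_i+r_j)·cross = 14528.1250 → first moment M = |Σ|/6 = 2421.3542
R_c = M/A = 2421.3542/161.3750 = 15.0045 mm
θ = 91° = 1.588250 rad
V = θ·R_c·A = 1.588250·15.0045·161.3750 = 3845.715 mm³

Volume = 3845.715 mm³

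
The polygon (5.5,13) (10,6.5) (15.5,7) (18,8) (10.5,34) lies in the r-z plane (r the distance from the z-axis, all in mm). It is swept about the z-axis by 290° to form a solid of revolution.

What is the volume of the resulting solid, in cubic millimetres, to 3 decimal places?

Profile (r,z), 5 vertices: (5.5,13) (10,6.5) (15.5,7) (18,8) (10.5,34)
edge 0: (5.5,13)→(10,6.5)  cross = 5.5·6.5 − 10·13 = -94.2500; (r_i+r_j)·cross = 15.5·-94.2500 = -1460.8750
edge 1: (10,6.5)→(15.5,7)  cross = 10·7 − 15.5·6.5 = -30.7500; (r_i+r_j)·cross = 25.5·-30.7500 = -784.1250
edge 2: (15.5,7)→(18,8)  cross = 15.5·8 − 18·7 = -2.0000; (r_i+r_j)·cross = 33.5·-2.0000 = -67.0000
edge 3: (18,8)→(10.5,34)  cross = 18·34 − 10.5·8 = 528.0000; (r_i+r_j)·cross = 28.5·528.0000 = 15048.0000
edge 4: (10.5,34)→(5.5,13)  cross = 10.5·13 − 5.5·34 = -50.5000; (r_i+r_j)·cross = 16·-50.5000 = -808.0000
Σcross = 350.5000 → A = |Σcross|/2 = 175.2500 mm²
Σ(r_i+r_j)·cross = 11928.0000 → first moment M = |Σ|/6 = 1988.0000
R_c = M/A = 1988.0000/175.2500 = 11.3438 mm
θ = 290° = 5.061455 rad
V = θ·R_c·A = 5.061455·11.3438·175.2500 = 10062.172 mm³

Volume = 10062.172 mm³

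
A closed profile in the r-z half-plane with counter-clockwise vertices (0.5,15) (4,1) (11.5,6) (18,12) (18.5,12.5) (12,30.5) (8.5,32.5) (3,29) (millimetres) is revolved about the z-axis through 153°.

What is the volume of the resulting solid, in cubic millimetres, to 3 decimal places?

Volume = 8035.873 mm³

Profile (r,z), 8 vertices: (0.5,15) (4,1) (11.5,6) (18,12) (18.5,12.5) (12,30.5) (8.5,32.5) (3,29)
edge 0: (0.5,15)→(4,1)  cross = 0.5·1 − 4·15 = -59.5000; (r_i+r_j)·cross = 4.5·-59.5000 = -267.7500
edge 1: (4,1)→(11.5,6)  cross = 4·6 − 11.5·1 = 12.5000; (r_i+r_j)·cross = 15.5·12.5000 = 193.7500
edge 2: (11.5,6)→(18,12)  cross = 11.5·12 − 18·6 = 30.0000; (r_i+r_j)·cross = 29.5·30.0000 = 885.0000
edge 3: (18,12)→(18.5,12.5)  cross = 18·12.5 − 18.5·12 = 3.0000; (r_i+r_j)·cross = 36.5·3.0000 = 109.5000
edge 4: (18.5,12.5)→(12,30.5)  cross = 18.5·30.5 − 12·12.5 = 414.2500; (r_i+r_j)·cross = 30.5·414.2500 = 12634.6250
edge 5: (12,30.5)→(8.5,32.5)  cross = 12·32.5 − 8.5·30.5 = 130.7500; (r_i+r_j)·cross = 20.5·130.7500 = 2680.3750
edge 6: (8.5,32.5)→(3,29)  cross = 8.5·29 − 3·32.5 = 149.0000; (r_i+r_j)·cross = 11.5·149.0000 = 1713.5000
edge 7: (3,29)→(0.5,15)  cross = 3·15 − 0.5·29 = 30.5000; (r_i+r_j)·cross = 3.5·30.5000 = 106.7500
Σcross = 710.5000 → A = |Σcross|/2 = 355.2500 mm²
Σ(r_i+r_j)·cross = 18055.7500 → first moment M = |Σ|/6 = 3009.2917
R_c = M/A = 3009.2917/355.2500 = 8.4709 mm
θ = 153° = 2.670354 rad
V = θ·R_c·A = 2.670354·8.4709·355.2500 = 8035.873 mm³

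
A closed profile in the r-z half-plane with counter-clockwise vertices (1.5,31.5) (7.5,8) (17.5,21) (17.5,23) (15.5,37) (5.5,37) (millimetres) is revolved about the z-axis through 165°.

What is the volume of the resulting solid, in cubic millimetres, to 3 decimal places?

Volume = 8563.305 mm³

Profile (r,z), 6 vertices: (1.5,31.5) (7.5,8) (17.5,21) (17.5,23) (15.5,37) (5.5,37)
edge 0: (1.5,31.5)→(7.5,8)  cross = 1.5·8 − 7.5·31.5 = -224.2500; (r_i+r_j)·cross = 9·-224.2500 = -2018.2500
edge 1: (7.5,8)→(17.5,21)  cross = 7.5·21 − 17.5·8 = 17.5000; (r_i+r_j)·cross = 25·17.5000 = 437.5000
edge 2: (17.5,21)→(17.5,23)  cross = 17.5·23 − 17.5·21 = 35.0000; (r_i+r_j)·cross = 35·35.0000 = 1225.0000
edge 3: (17.5,23)→(15.5,37)  cross = 17.5·37 − 15.5·23 = 291.0000; (r_i+r_j)·cross = 33·291.0000 = 9603.0000
edge 4: (15.5,37)→(5.5,37)  cross = 15.5·37 − 5.5·37 = 370.0000; (r_i+r_j)·cross = 21·370.0000 = 7770.0000
edge 5: (5.5,37)→(1.5,31.5)  cross = 5.5·31.5 − 1.5·37 = 117.7500; (r_i+r_j)·cross = 7·117.7500 = 824.2500
Σcross = 607.0000 → A = |Σcross|/2 = 303.5000 mm²
Σ(r_i+r_j)·cross = 17841.5000 → first moment M = |Σ|/6 = 2973.5833
R_c = M/A = 2973.5833/303.5000 = 9.7976 mm
θ = 165° = 2.879793 rad
V = θ·R_c·A = 2.879793·9.7976·303.5000 = 8563.305 mm³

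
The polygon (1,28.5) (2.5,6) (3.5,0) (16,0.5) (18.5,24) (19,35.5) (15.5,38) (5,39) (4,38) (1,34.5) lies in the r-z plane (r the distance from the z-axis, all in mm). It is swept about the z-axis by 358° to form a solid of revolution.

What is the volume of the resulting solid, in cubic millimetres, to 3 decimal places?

Profile (r,z), 10 vertices: (1,28.5) (2.5,6) (3.5,0) (16,0.5) (18.5,24) (19,35.5) (15.5,38) (5,39) (4,38) (1,34.5)
edge 0: (1,28.5)→(2.5,6)  cross = 1·6 − 2.5·28.5 = -65.2500; (r_i+r_j)·cross = 3.5·-65.2500 = -228.3750
edge 1: (2.5,6)→(3.5,0)  cross = 2.5·0 − 3.5·6 = -21.0000; (r_i+r_j)·cross = 6·-21.0000 = -126.0000
edge 2: (3.5,0)→(16,0.5)  cross = 3.5·0.5 − 16·0 = 1.7500; (r_i+r_j)·cross = 19.5·1.7500 = 34.1250
edge 3: (16,0.5)→(18.5,24)  cross = 16·24 − 18.5·0.5 = 374.7500; (r_i+r_j)·cross = 34.5·374.7500 = 12928.8750
edge 4: (18.5,24)→(19,35.5)  cross = 18.5·35.5 − 19·24 = 200.7500; (r_i+r_j)·cross = 37.5·200.7500 = 7528.1250
edge 5: (19,35.5)→(15.5,38)  cross = 19·38 − 15.5·35.5 = 171.7500; (r_i+r_j)·cross = 34.5·171.7500 = 5925.3750
edge 6: (15.5,38)→(5,39)  cross = 15.5·39 − 5·38 = 414.5000; (r_i+r_j)·cross = 20.5·414.5000 = 8497.2500
edge 7: (5,39)→(4,38)  cross = 5·38 − 4·39 = 34.0000; (r_i+r_j)·cross = 9·34.0000 = 306.0000
edge 8: (4,38)→(1,34.5)  cross = 4·34.5 − 1·38 = 100.0000; (r_i+r_j)·cross = 5·100.0000 = 500.0000
edge 9: (1,34.5)→(1,28.5)  cross = 1·28.5 − 1·34.5 = -6.0000; (r_i+r_j)·cross = 2·-6.0000 = -12.0000
Σcross = 1205.2500 → A = |Σcross|/2 = 602.6250 mm²
Σ(r_i+r_j)·cross = 35353.3750 → first moment M = |Σ|/6 = 5892.2292
R_c = M/A = 5892.2292/602.6250 = 9.7776 mm
θ = 358° = 6.248279 rad
V = θ·R_c·A = 6.248279·9.7776·602.6250 = 36816.290 mm³

Volume = 36816.290 mm³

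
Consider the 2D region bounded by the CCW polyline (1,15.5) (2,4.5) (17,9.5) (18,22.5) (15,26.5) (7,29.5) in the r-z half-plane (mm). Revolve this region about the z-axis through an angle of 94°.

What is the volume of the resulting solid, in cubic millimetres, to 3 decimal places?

Profile (r,z), 6 vertices: (1,15.5) (2,4.5) (17,9.5) (18,22.5) (15,26.5) (7,29.5)
edge 0: (1,15.5)→(2,4.5)  cross = 1·4.5 − 2·15.5 = -26.5000; (r_i+r_j)·cross = 3·-26.5000 = -79.5000
edge 1: (2,4.5)→(17,9.5)  cross = 2·9.5 − 17·4.5 = -57.5000; (r_i+r_j)·cross = 19·-57.5000 = -1092.5000
edge 2: (17,9.5)→(18,22.5)  cross = 17·22.5 − 18·9.5 = 211.5000; (r_i+r_j)·cross = 35·211.5000 = 7402.5000
edge 3: (18,22.5)→(15,26.5)  cross = 18·26.5 − 15·22.5 = 139.5000; (r_i+r_j)·cross = 33·139.5000 = 4603.5000
edge 4: (15,26.5)→(7,29.5)  cross = 15·29.5 − 7·26.5 = 257.0000; (r_i+r_j)·cross = 22·257.0000 = 5654.0000
edge 5: (7,29.5)→(1,15.5)  cross = 7·15.5 − 1·29.5 = 79.0000; (r_i+r_j)·cross = 8·79.0000 = 632.0000
Σcross = 603.0000 → A = |Σcross|/2 = 301.5000 mm²
Σ(r_i+r_j)·cross = 17120.0000 → first moment M = |Σ|/6 = 2853.3333
R_c = M/A = 2853.3333/301.5000 = 9.4638 mm
θ = 94° = 1.640609 rad
V = θ·R_c·A = 1.640609·9.4638·301.5000 = 4681.206 mm³

Volume = 4681.206 mm³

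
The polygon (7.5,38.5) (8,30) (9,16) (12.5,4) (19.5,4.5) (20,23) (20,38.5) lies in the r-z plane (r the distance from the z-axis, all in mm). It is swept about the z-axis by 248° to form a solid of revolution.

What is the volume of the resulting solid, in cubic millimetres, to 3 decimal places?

Volume = 22993.000 mm³

Profile (r,z), 7 vertices: (7.5,38.5) (8,30) (9,16) (12.5,4) (19.5,4.5) (20,23) (20,38.5)
edge 0: (7.5,38.5)→(8,30)  cross = 7.5·30 − 8·38.5 = -83.0000; (r_i+r_j)·cross = 15.5·-83.0000 = -1286.5000
edge 1: (8,30)→(9,16)  cross = 8·16 − 9·30 = -142.0000; (r_i+r_j)·cross = 17·-142.0000 = -2414.0000
edge 2: (9,16)→(12.5,4)  cross = 9·4 − 12.5·16 = -164.0000; (r_i+r_j)·cross = 21.5·-164.0000 = -3526.0000
edge 3: (12.5,4)→(19.5,4.5)  cross = 12.5·4.5 − 19.5·4 = -21.7500; (r_i+r_j)·cross = 32·-21.7500 = -696.0000
edge 4: (19.5,4.5)→(20,23)  cross = 19.5·23 − 20·4.5 = 358.5000; (r_i+r_j)·cross = 39.5·358.5000 = 14160.7500
edge 5: (20,23)→(20,38.5)  cross = 20·38.5 − 20·23 = 310.0000; (r_i+r_j)·cross = 40·310.0000 = 12400.0000
edge 6: (20,38.5)→(7.5,38.5)  cross = 20·38.5 − 7.5·38.5 = 481.2500; (r_i+r_j)·cross = 27.5·481.2500 = 13234.3750
Σcross = 739.0000 → A = |Σcross|/2 = 369.5000 mm²
Σ(r_i+r_j)·cross = 31872.6250 → first moment M = |Σ|/6 = 5312.1042
R_c = M/A = 5312.1042/369.5000 = 14.3765 mm
θ = 248° = 4.328417 rad
V = θ·R_c·A = 4.328417·14.3765·369.5000 = 22993.000 mm³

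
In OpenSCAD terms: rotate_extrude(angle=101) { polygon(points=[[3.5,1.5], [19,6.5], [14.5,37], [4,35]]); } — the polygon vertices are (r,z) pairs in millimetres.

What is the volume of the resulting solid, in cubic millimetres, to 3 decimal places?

Profile (r,z), 4 vertices: (3.5,1.5) (19,6.5) (14.5,37) (4,35)
edge 0: (3.5,1.5)→(19,6.5)  cross = 3.5·6.5 − 19·1.5 = -5.7500; (r_i+r_j)·cross = 22.5·-5.7500 = -129.3750
edge 1: (19,6.5)→(14.5,37)  cross = 19·37 − 14.5·6.5 = 608.7500; (r_i+r_j)·cross = 33.5·608.7500 = 20393.1250
edge 2: (14.5,37)→(4,35)  cross = 14.5·35 − 4·37 = 359.5000; (r_i+r_j)·cross = 18.5·359.5000 = 6650.7500
edge 3: (4,35)→(3.5,1.5)  cross = 4·1.5 − 3.5·35 = -116.5000; (r_i+r_j)·cross = 7.5·-116.5000 = -873.7500
Σcross = 846.0000 → A = |Σcross|/2 = 423.0000 mm²
Σ(r_i+r_j)·cross = 26040.7500 → first moment M = |Σ|/6 = 4340.1250
R_c = M/A = 4340.1250/423.0000 = 10.2603 mm
θ = 101° = 1.762783 rad
V = θ·R_c·A = 1.762783·10.2603·423.0000 = 7650.697 mm³

Volume = 7650.697 mm³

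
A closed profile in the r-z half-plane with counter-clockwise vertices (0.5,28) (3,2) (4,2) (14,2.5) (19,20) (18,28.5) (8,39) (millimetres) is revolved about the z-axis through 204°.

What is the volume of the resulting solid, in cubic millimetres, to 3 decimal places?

Volume = 16509.759 mm³

Profile (r,z), 7 vertices: (0.5,28) (3,2) (4,2) (14,2.5) (19,20) (18,28.5) (8,39)
edge 0: (0.5,28)→(3,2)  cross = 0.5·2 − 3·28 = -83.0000; (r_i+r_j)·cross = 3.5·-83.0000 = -290.5000
edge 1: (3,2)→(4,2)  cross = 3·2 − 4·2 = -2.0000; (r_i+r_j)·cross = 7·-2.0000 = -14.0000
edge 2: (4,2)→(14,2.5)  cross = 4·2.5 − 14·2 = -18.0000; (r_i+r_j)·cross = 18·-18.0000 = -324.0000
edge 3: (14,2.5)→(19,20)  cross = 14·20 − 19·2.5 = 232.5000; (r_i+r_j)·cross = 33·232.5000 = 7672.5000
edge 4: (19,20)→(18,28.5)  cross = 19·28.5 − 18·20 = 181.5000; (r_i+r_j)·cross = 37·181.5000 = 6715.5000
edge 5: (18,28.5)→(8,39)  cross = 18·39 − 8·28.5 = 474.0000; (r_i+r_j)·cross = 26·474.0000 = 12324.0000
edge 6: (8,39)→(0.5,28)  cross = 8·28 − 0.5·39 = 204.5000; (r_i+r_j)·cross = 8.5·204.5000 = 1738.2500
Σcross = 989.5000 → A = |Σcross|/2 = 494.7500 mm²
Σ(r_i+r_j)·cross = 27821.7500 → first moment M = |Σ|/6 = 4636.9583
R_c = M/A = 4636.9583/494.7500 = 9.3723 mm
θ = 204° = 3.560472 rad
V = θ·R_c·A = 3.560472·9.3723·494.7500 = 16509.759 mm³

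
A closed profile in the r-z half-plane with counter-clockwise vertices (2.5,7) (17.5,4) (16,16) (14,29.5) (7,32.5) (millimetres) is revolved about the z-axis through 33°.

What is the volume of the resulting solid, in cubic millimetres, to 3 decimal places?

Volume = 1664.341 mm³

Profile (r,z), 5 vertices: (2.5,7) (17.5,4) (16,16) (14,29.5) (7,32.5)
edge 0: (2.5,7)→(17.5,4)  cross = 2.5·4 − 17.5·7 = -112.5000; (r_i+r_j)·cross = 20·-112.5000 = -2250.0000
edge 1: (17.5,4)→(16,16)  cross = 17.5·16 − 16·4 = 216.0000; (r_i+r_j)·cross = 33.5·216.0000 = 7236.0000
edge 2: (16,16)→(14,29.5)  cross = 16·29.5 − 14·16 = 248.0000; (r_i+r_j)·cross = 30·248.0000 = 7440.0000
edge 3: (14,29.5)→(7,32.5)  cross = 14·32.5 − 7·29.5 = 248.5000; (r_i+r_j)·cross = 21·248.5000 = 5218.5000
edge 4: (7,32.5)→(2.5,7)  cross = 7·7 − 2.5·32.5 = -32.2500; (r_i+r_j)·cross = 9.5·-32.2500 = -306.3750
Σcross = 567.7500 → A = |Σcross|/2 = 283.8750 mm²
Σ(r_i+r_j)·cross = 17338.1250 → first moment M = |Σ|/6 = 2889.6875
R_c = M/A = 2889.6875/283.8750 = 10.1794 mm
θ = 33° = 0.575959 rad
V = θ·R_c·A = 0.575959·10.1794·283.8750 = 1664.341 mm³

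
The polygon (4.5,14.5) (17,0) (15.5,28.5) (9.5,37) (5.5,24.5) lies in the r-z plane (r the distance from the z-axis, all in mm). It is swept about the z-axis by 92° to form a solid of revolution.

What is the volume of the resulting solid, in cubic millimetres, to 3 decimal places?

Volume = 4856.984 mm³

Profile (r,z), 5 vertices: (4.5,14.5) (17,0) (15.5,28.5) (9.5,37) (5.5,24.5)
edge 0: (4.5,14.5)→(17,0)  cross = 4.5·0 − 17·14.5 = -246.5000; (r_i+r_j)·cross = 21.5·-246.5000 = -5299.7500
edge 1: (17,0)→(15.5,28.5)  cross = 17·28.5 − 15.5·0 = 484.5000; (r_i+r_j)·cross = 32.5·484.5000 = 15746.2500
edge 2: (15.5,28.5)→(9.5,37)  cross = 15.5·37 − 9.5·28.5 = 302.7500; (r_i+r_j)·cross = 25·302.7500 = 7568.7500
edge 3: (9.5,37)→(5.5,24.5)  cross = 9.5·24.5 − 5.5·37 = 29.2500; (r_i+r_j)·cross = 15·29.2500 = 438.7500
edge 4: (5.5,24.5)→(4.5,14.5)  cross = 5.5·14.5 − 4.5·24.5 = -30.5000; (r_i+r_j)·cross = 10·-30.5000 = -305.0000
Σcross = 539.5000 → A = |Σcross|/2 = 269.7500 mm²
Σ(r_i+r_j)·cross = 18149.0000 → first moment M = |Σ|/6 = 3024.8333
R_c = M/A = 3024.8333/269.7500 = 11.2135 mm
θ = 92° = 1.605703 rad
V = θ·R_c·A = 1.605703·11.2135·269.7500 = 4856.984 mm³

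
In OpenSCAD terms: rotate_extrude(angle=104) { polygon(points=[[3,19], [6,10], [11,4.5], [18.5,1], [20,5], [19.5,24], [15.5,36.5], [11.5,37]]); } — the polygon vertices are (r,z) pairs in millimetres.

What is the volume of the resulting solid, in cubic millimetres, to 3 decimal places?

Volume = 9439.610 mm³

Profile (r,z), 8 vertices: (3,19) (6,10) (11,4.5) (18.5,1) (20,5) (19.5,24) (15.5,36.5) (11.5,37)
edge 0: (3,19)→(6,10)  cross = 3·10 − 6·19 = -84.0000; (r_i+r_j)·cross = 9·-84.0000 = -756.0000
edge 1: (6,10)→(11,4.5)  cross = 6·4.5 − 11·10 = -83.0000; (r_i+r_j)·cross = 17·-83.0000 = -1411.0000
edge 2: (11,4.5)→(18.5,1)  cross = 11·1 − 18.5·4.5 = -72.2500; (r_i+r_j)·cross = 29.5·-72.2500 = -2131.3750
edge 3: (18.5,1)→(20,5)  cross = 18.5·5 − 20·1 = 72.5000; (r_i+r_j)·cross = 38.5·72.5000 = 2791.2500
edge 4: (20,5)→(19.5,24)  cross = 20·24 − 19.5·5 = 382.5000; (r_i+r_j)·cross = 39.5·382.5000 = 15108.7500
edge 5: (19.5,24)→(15.5,36.5)  cross = 19.5·36.5 − 15.5·24 = 339.7500; (r_i+r_j)·cross = 35·339.7500 = 11891.2500
edge 6: (15.5,36.5)→(11.5,37)  cross = 15.5·37 − 11.5·36.5 = 153.7500; (r_i+r_j)·cross = 27·153.7500 = 4151.2500
edge 7: (11.5,37)→(3,19)  cross = 11.5·19 − 3·37 = 107.5000; (r_i+r_j)·cross = 14.5·107.5000 = 1558.7500
Σcross = 816.7500 → A = |Σcross|/2 = 408.3750 mm²
Σ(r_i+r_j)·cross = 31202.8750 → first moment M = |Σ|/6 = 5200.4792
R_c = M/A = 5200.4792/408.3750 = 12.7346 mm
θ = 104° = 1.815142 rad
V = θ·R_c·A = 1.815142·12.7346·408.3750 = 9439.610 mm³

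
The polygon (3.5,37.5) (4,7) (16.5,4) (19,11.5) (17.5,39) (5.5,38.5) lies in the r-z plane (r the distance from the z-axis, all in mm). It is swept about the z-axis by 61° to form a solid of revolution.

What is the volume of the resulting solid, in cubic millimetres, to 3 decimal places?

Profile (r,z), 6 vertices: (3.5,37.5) (4,7) (16.5,4) (19,11.5) (17.5,39) (5.5,38.5)
edge 0: (3.5,37.5)→(4,7)  cross = 3.5·7 − 4·37.5 = -125.5000; (r_i+r_j)·cross = 7.5·-125.5000 = -941.2500
edge 1: (4,7)→(16.5,4)  cross = 4·4 − 16.5·7 = -99.5000; (r_i+r_j)·cross = 20.5·-99.5000 = -2039.7500
edge 2: (16.5,4)→(19,11.5)  cross = 16.5·11.5 − 19·4 = 113.7500; (r_i+r_j)·cross = 35.5·113.7500 = 4038.1250
edge 3: (19,11.5)→(17.5,39)  cross = 19·39 − 17.5·11.5 = 539.7500; (r_i+r_j)·cross = 36.5·539.7500 = 19700.8750
edge 4: (17.5,39)→(5.5,38.5)  cross = 17.5·38.5 − 5.5·39 = 459.2500; (r_i+r_j)·cross = 23·459.2500 = 10562.7500
edge 5: (5.5,38.5)→(3.5,37.5)  cross = 5.5·37.5 − 3.5·38.5 = 71.5000; (r_i+r_j)·cross = 9·71.5000 = 643.5000
Σcross = 959.2500 → A = |Σcross|/2 = 479.6250 mm²
Σ(r_i+r_j)·cross = 31964.2500 → first moment M = |Σ|/6 = 5327.3750
R_c = M/A = 5327.3750/479.6250 = 11.1074 mm
θ = 61° = 1.064651 rad
V = θ·R_c·A = 1.064651·11.1074·479.6250 = 5671.794 mm³

Volume = 5671.794 mm³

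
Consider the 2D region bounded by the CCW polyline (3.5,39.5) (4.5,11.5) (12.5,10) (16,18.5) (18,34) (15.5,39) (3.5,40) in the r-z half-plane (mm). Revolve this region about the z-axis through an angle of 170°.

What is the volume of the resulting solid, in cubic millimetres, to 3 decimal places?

Volume = 10613.482 mm³

Profile (r,z), 7 vertices: (3.5,39.5) (4.5,11.5) (12.5,10) (16,18.5) (18,34) (15.5,39) (3.5,40)
edge 0: (3.5,39.5)→(4.5,11.5)  cross = 3.5·11.5 − 4.5·39.5 = -137.5000; (r_i+r_j)·cross = 8·-137.5000 = -1100.0000
edge 1: (4.5,11.5)→(12.5,10)  cross = 4.5·10 − 12.5·11.5 = -98.7500; (r_i+r_j)·cross = 17·-98.7500 = -1678.7500
edge 2: (12.5,10)→(16,18.5)  cross = 12.5·18.5 − 16·10 = 71.2500; (r_i+r_j)·cross = 28.5·71.2500 = 2030.6250
edge 3: (16,18.5)→(18,34)  cross = 16·34 − 18·18.5 = 211.0000; (r_i+r_j)·cross = 34·211.0000 = 7174.0000
edge 4: (18,34)→(15.5,39)  cross = 18·39 − 15.5·34 = 175.0000; (r_i+r_j)·cross = 33.5·175.0000 = 5862.5000
edge 5: (15.5,39)→(3.5,40)  cross = 15.5·40 − 3.5·39 = 483.5000; (r_i+r_j)·cross = 19·483.5000 = 9186.5000
edge 6: (3.5,40)→(3.5,39.5)  cross = 3.5·39.5 − 3.5·40 = -1.7500; (r_i+r_j)·cross = 7·-1.7500 = -12.2500
Σcross = 702.7500 → A = |Σcross|/2 = 351.3750 mm²
Σ(r_i+r_j)·cross = 21462.6250 → first moment M = |Σ|/6 = 3577.1042
R_c = M/A = 3577.1042/351.3750 = 10.1803 mm
θ = 170° = 2.967060 rad
V = θ·R_c·A = 2.967060·10.1803·351.3750 = 10613.482 mm³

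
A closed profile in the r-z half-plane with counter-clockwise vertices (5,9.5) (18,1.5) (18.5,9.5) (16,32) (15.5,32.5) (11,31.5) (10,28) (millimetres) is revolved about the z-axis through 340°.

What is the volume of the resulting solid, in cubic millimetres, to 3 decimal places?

Volume = 19826.882 mm³

Profile (r,z), 7 vertices: (5,9.5) (18,1.5) (18.5,9.5) (16,32) (15.5,32.5) (11,31.5) (10,28)
edge 0: (5,9.5)→(18,1.5)  cross = 5·1.5 − 18·9.5 = -163.5000; (r_i+r_j)·cross = 23·-163.5000 = -3760.5000
edge 1: (18,1.5)→(18.5,9.5)  cross = 18·9.5 − 18.5·1.5 = 143.2500; (r_i+r_j)·cross = 36.5·143.2500 = 5228.6250
edge 2: (18.5,9.5)→(16,32)  cross = 18.5·32 − 16·9.5 = 440.0000; (r_i+r_j)·cross = 34.5·440.0000 = 15180.0000
edge 3: (16,32)→(15.5,32.5)  cross = 16·32.5 − 15.5·32 = 24.0000; (r_i+r_j)·cross = 31.5·24.0000 = 756.0000
edge 4: (15.5,32.5)→(11,31.5)  cross = 15.5·31.5 − 11·32.5 = 130.7500; (r_i+r_j)·cross = 26.5·130.7500 = 3464.8750
edge 5: (11,31.5)→(10,28)  cross = 11·28 − 10·31.5 = -7.0000; (r_i+r_j)·cross = 21·-7.0000 = -147.0000
edge 6: (10,28)→(5,9.5)  cross = 10·9.5 − 5·28 = -45.0000; (r_i+r_j)·cross = 15·-45.0000 = -675.0000
Σcross = 522.5000 → A = |Σcross|/2 = 261.2500 mm²
Σ(r_i+r_j)·cross = 20047.0000 → first moment M = |Σ|/6 = 3341.1667
R_c = M/A = 3341.1667/261.2500 = 12.7892 mm
θ = 340° = 5.934119 rad
V = θ·R_c·A = 5.934119·12.7892·261.2500 = 19826.882 mm³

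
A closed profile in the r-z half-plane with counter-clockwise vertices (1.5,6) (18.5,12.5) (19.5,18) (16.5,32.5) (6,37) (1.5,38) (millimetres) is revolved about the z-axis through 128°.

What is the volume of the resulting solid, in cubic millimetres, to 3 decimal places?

Profile (r,z), 6 vertices: (1.5,6) (18.5,12.5) (19.5,18) (16.5,32.5) (6,37) (1.5,38)
edge 0: (1.5,6)→(18.5,12.5)  cross = 1.5·12.5 − 18.5·6 = -92.2500; (r_i+r_j)·cross = 20·-92.2500 = -1845.0000
edge 1: (18.5,12.5)→(19.5,18)  cross = 18.5·18 − 19.5·12.5 = 89.2500; (r_i+r_j)·cross = 38·89.2500 = 3391.5000
edge 2: (19.5,18)→(16.5,32.5)  cross = 19.5·32.5 − 16.5·18 = 336.7500; (r_i+r_j)·cross = 36·336.7500 = 12123.0000
edge 3: (16.5,32.5)→(6,37)  cross = 16.5·37 − 6·32.5 = 415.5000; (r_i+r_j)·cross = 22.5·415.5000 = 9348.7500
edge 4: (6,37)→(1.5,38)  cross = 6·38 − 1.5·37 = 172.5000; (r_i+r_j)·cross = 7.5·172.5000 = 1293.7500
edge 5: (1.5,38)→(1.5,6)  cross = 1.5·6 − 1.5·38 = -48.0000; (r_i+r_j)·cross = 3·-48.0000 = -144.0000
Σcross = 873.7500 → A = |Σcross|/2 = 436.8750 mm²
Σ(r_i+r_j)·cross = 24168.0000 → first moment M = |Σ|/6 = 4028.0000
R_c = M/A = 4028.0000/436.8750 = 9.2200 mm
θ = 128° = 2.234021 rad
V = θ·R_c·A = 2.234021·9.2200·436.8750 = 8998.638 mm³

Volume = 8998.638 mm³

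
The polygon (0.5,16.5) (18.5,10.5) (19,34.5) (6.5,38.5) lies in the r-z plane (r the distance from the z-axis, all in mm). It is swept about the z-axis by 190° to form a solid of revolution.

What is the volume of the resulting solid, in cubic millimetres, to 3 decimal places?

Profile (r,z), 4 vertices: (0.5,16.5) (18.5,10.5) (19,34.5) (6.5,38.5)
edge 0: (0.5,16.5)→(18.5,10.5)  cross = 0.5·10.5 − 18.5·16.5 = -300.0000; (r_i+r_j)·cross = 19·-300.0000 = -5700.0000
edge 1: (18.5,10.5)→(19,34.5)  cross = 18.5·34.5 − 19·10.5 = 438.7500; (r_i+r_j)·cross = 37.5·438.7500 = 16453.1250
edge 2: (19,34.5)→(6.5,38.5)  cross = 19·38.5 − 6.5·34.5 = 507.2500; (r_i+r_j)·cross = 25.5·507.2500 = 12934.8750
edge 3: (6.5,38.5)→(0.5,16.5)  cross = 6.5·16.5 − 0.5·38.5 = 88.0000; (r_i+r_j)·cross = 7·88.0000 = 616.0000
Σcross = 734.0000 → A = |Σcross|/2 = 367.0000 mm²
Σ(r_i+r_j)·cross = 24304.0000 → first moment M = |Σ|/6 = 4050.6667
R_c = M/A = 4050.6667/367.0000 = 11.0372 mm
θ = 190° = 3.316126 rad
V = θ·R_c·A = 3.316126·11.0372·367.0000 = 13432.519 mm³

Volume = 13432.519 mm³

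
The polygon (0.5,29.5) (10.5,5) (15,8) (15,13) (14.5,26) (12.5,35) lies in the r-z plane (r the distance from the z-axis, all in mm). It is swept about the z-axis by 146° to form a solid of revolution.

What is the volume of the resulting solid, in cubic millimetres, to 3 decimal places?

Volume = 6174.136 mm³

Profile (r,z), 6 vertices: (0.5,29.5) (10.5,5) (15,8) (15,13) (14.5,26) (12.5,35)
edge 0: (0.5,29.5)→(10.5,5)  cross = 0.5·5 − 10.5·29.5 = -307.2500; (r_i+r_j)·cross = 11·-307.2500 = -3379.7500
edge 1: (10.5,5)→(15,8)  cross = 10.5·8 − 15·5 = 9.0000; (r_i+r_j)·cross = 25.5·9.0000 = 229.5000
edge 2: (15,8)→(15,13)  cross = 15·13 − 15·8 = 75.0000; (r_i+r_j)·cross = 30·75.0000 = 2250.0000
edge 3: (15,13)→(14.5,26)  cross = 15·26 − 14.5·13 = 201.5000; (r_i+r_j)·cross = 29.5·201.5000 = 5944.2500
edge 4: (14.5,26)→(12.5,35)  cross = 14.5·35 − 12.5·26 = 182.5000; (r_i+r_j)·cross = 27·182.5000 = 4927.5000
edge 5: (12.5,35)→(0.5,29.5)  cross = 12.5·29.5 − 0.5·35 = 351.2500; (r_i+r_j)·cross = 13·351.2500 = 4566.2500
Σcross = 512.0000 → A = |Σcross|/2 = 256.0000 mm²
Σ(r_i+r_j)·cross = 14537.7500 → first moment M = |Σ|/6 = 2422.9583
R_c = M/A = 2422.9583/256.0000 = 9.4647 mm
θ = 146° = 2.548181 rad
V = θ·R_c·A = 2.548181·9.4647·256.0000 = 6174.136 mm³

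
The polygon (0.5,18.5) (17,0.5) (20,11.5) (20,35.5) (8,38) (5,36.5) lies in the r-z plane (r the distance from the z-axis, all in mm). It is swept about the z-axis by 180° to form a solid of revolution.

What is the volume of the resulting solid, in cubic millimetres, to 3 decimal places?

Profile (r,z), 6 vertices: (0.5,18.5) (17,0.5) (20,11.5) (20,35.5) (8,38) (5,36.5)
edge 0: (0.5,18.5)→(17,0.5)  cross = 0.5·0.5 − 17·18.5 = -314.2500; (r_i+r_j)·cross = 17.5·-314.2500 = -5499.3750
edge 1: (17,0.5)→(20,11.5)  cross = 17·11.5 − 20·0.5 = 185.5000; (r_i+r_j)·cross = 37·185.5000 = 6863.5000
edge 2: (20,11.5)→(20,35.5)  cross = 20·35.5 − 20·11.5 = 480.0000; (r_i+r_j)·cross = 40·480.0000 = 19200.0000
edge 3: (20,35.5)→(8,38)  cross = 20·38 − 8·35.5 = 476.0000; (r_i+r_j)·cross = 28·476.0000 = 13328.0000
edge 4: (8,38)→(5,36.5)  cross = 8·36.5 − 5·38 = 102.0000; (r_i+r_j)·cross = 13·102.0000 = 1326.0000
edge 5: (5,36.5)→(0.5,18.5)  cross = 5·18.5 − 0.5·36.5 = 74.2500; (r_i+r_j)·cross = 5.5·74.2500 = 408.3750
Σcross = 1003.5000 → A = |Σcross|/2 = 501.7500 mm²
Σ(r_i+r_j)·cross = 35626.5000 → first moment M = |Σ|/6 = 5937.7500
R_c = M/A = 5937.7500/501.7500 = 11.8341 mm
θ = 180° = 3.141593 rad
V = θ·R_c·A = 3.141593·11.8341·501.7500 = 18653.992 mm³

Volume = 18653.992 mm³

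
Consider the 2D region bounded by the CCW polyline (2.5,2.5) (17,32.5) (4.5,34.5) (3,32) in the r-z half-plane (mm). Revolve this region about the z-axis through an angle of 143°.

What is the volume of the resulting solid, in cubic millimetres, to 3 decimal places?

Volume = 4212.114 mm³

Profile (r,z), 4 vertices: (2.5,2.5) (17,32.5) (4.5,34.5) (3,32)
edge 0: (2.5,2.5)→(17,32.5)  cross = 2.5·32.5 − 17·2.5 = 38.7500; (r_i+r_j)·cross = 19.5·38.7500 = 755.6250
edge 1: (17,32.5)→(4.5,34.5)  cross = 17·34.5 − 4.5·32.5 = 440.2500; (r_i+r_j)·cross = 21.5·440.2500 = 9465.3750
edge 2: (4.5,34.5)→(3,32)  cross = 4.5·32 − 3·34.5 = 40.5000; (r_i+r_j)·cross = 7.5·40.5000 = 303.7500
edge 3: (3,32)→(2.5,2.5)  cross = 3·2.5 − 2.5·32 = -72.5000; (r_i+r_j)·cross = 5.5·-72.5000 = -398.7500
Σcross = 447.0000 → A = |Σcross|/2 = 223.5000 mm²
Σ(r_i+r_j)·cross = 10126.0000 → first moment M = |Σ|/6 = 1687.6667
R_c = M/A = 1687.6667/223.5000 = 7.5511 mm
θ = 143° = 2.495821 rad
V = θ·R_c·A = 2.495821·7.5511·223.5000 = 4212.114 mm³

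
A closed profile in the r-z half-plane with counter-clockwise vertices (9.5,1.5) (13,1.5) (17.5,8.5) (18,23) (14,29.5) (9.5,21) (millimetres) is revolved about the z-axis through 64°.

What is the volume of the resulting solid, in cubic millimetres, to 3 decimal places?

Profile (r,z), 6 vertices: (9.5,1.5) (13,1.5) (17.5,8.5) (18,23) (14,29.5) (9.5,21)
edge 0: (9.5,1.5)→(13,1.5)  cross = 9.5·1.5 − 13·1.5 = -5.2500; (r_i+r_j)·cross = 22.5·-5.2500 = -118.1250
edge 1: (13,1.5)→(17.5,8.5)  cross = 13·8.5 − 17.5·1.5 = 84.2500; (r_i+r_j)·cross = 30.5·84.2500 = 2569.6250
edge 2: (17.5,8.5)→(18,23)  cross = 17.5·23 − 18·8.5 = 249.5000; (r_i+r_j)·cross = 35.5·249.5000 = 8857.2500
edge 3: (18,23)→(14,29.5)  cross = 18·29.5 − 14·23 = 209.0000; (r_i+r_j)·cross = 32·209.0000 = 6688.0000
edge 4: (14,29.5)→(9.5,21)  cross = 14·21 − 9.5·29.5 = 13.7500; (r_i+r_j)·cross = 23.5·13.7500 = 323.1250
edge 5: (9.5,21)→(9.5,1.5)  cross = 9.5·1.5 − 9.5·21 = -185.2500; (r_i+r_j)·cross = 19·-185.2500 = -3519.7500
Σcross = 366.0000 → A = |Σcross|/2 = 183.0000 mm²
Σ(r_i+r_j)·cross = 14800.1250 → first moment M = |Σ|/6 = 2466.6875
R_c = M/A = 2466.6875/183.0000 = 13.4792 mm
θ = 64° = 1.117011 rad
V = θ·R_c·A = 1.117011·13.4792·183.0000 = 2755.316 mm³

Volume = 2755.316 mm³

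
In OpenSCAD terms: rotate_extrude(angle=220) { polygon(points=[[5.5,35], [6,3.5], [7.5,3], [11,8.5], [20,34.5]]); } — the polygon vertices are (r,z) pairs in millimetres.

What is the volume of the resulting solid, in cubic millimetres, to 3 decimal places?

Profile (r,z), 5 vertices: (5.5,35) (6,3.5) (7.5,3) (11,8.5) (20,34.5)
edge 0: (5.5,35)→(6,3.5)  cross = 5.5·3.5 − 6·35 = -190.7500; (r_i+r_j)·cross = 11.5·-190.7500 = -2193.6250
edge 1: (6,3.5)→(7.5,3)  cross = 6·3 − 7.5·3.5 = -8.2500; (r_i+r_j)·cross = 13.5·-8.2500 = -111.3750
edge 2: (7.5,3)→(11,8.5)  cross = 7.5·8.5 − 11·3 = 30.7500; (r_i+r_j)·cross = 18.5·30.7500 = 568.8750
edge 3: (11,8.5)→(20,34.5)  cross = 11·34.5 − 20·8.5 = 209.5000; (r_i+r_j)·cross = 31·209.5000 = 6494.5000
edge 4: (20,34.5)→(5.5,35)  cross = 20·35 − 5.5·34.5 = 510.2500; (r_i+r_j)·cross = 25.5·510.2500 = 13011.3750
Σcross = 551.5000 → A = |Σcross|/2 = 275.7500 mm²
Σ(r_i+r_j)·cross = 17769.7500 → first moment M = |Σ|/6 = 2961.6250
R_c = M/A = 2961.6250/275.7500 = 10.7403 mm
θ = 220° = 3.839724 rad
V = θ·R_c·A = 3.839724·10.7403·275.7500 = 11371.824 mm³

Volume = 11371.824 mm³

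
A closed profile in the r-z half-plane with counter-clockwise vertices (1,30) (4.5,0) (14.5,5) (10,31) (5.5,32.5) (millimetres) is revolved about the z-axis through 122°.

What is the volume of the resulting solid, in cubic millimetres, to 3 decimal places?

Profile (r,z), 5 vertices: (1,30) (4.5,0) (14.5,5) (10,31) (5.5,32.5)
edge 0: (1,30)→(4.5,0)  cross = 1·0 − 4.5·30 = -135.0000; (r_i+r_j)·cross = 5.5·-135.0000 = -742.5000
edge 1: (4.5,0)→(14.5,5)  cross = 4.5·5 − 14.5·0 = 22.5000; (r_i+r_j)·cross = 19·22.5000 = 427.5000
edge 2: (14.5,5)→(10,31)  cross = 14.5·31 − 10·5 = 399.5000; (r_i+r_j)·cross = 24.5·399.5000 = 9787.7500
edge 3: (10,31)→(5.5,32.5)  cross = 10·32.5 − 5.5·31 = 154.5000; (r_i+r_j)·cross = 15.5·154.5000 = 2394.7500
edge 4: (5.5,32.5)→(1,30)  cross = 5.5·30 − 1·32.5 = 132.5000; (r_i+r_j)·cross = 6.5·132.5000 = 861.2500
Σcross = 574.0000 → A = |Σcross|/2 = 287.0000 mm²
Σ(r_i+r_j)·cross = 12728.7500 → first moment M = |Σ|/6 = 2121.4583
R_c = M/A = 2121.4583/287.0000 = 7.3918 mm
θ = 122° = 2.129302 rad
V = θ·R_c·A = 2.129302·7.3918·287.0000 = 4517.225 mm³

Volume = 4517.225 mm³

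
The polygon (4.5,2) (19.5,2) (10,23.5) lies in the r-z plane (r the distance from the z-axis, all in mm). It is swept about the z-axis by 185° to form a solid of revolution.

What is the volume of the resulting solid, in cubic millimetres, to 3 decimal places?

Profile (r,z), 3 vertices: (4.5,2) (19.5,2) (10,23.5)
edge 0: (4.5,2)→(19.5,2)  cross = 4.5·2 − 19.5·2 = -30.0000; (r_i+r_j)·cross = 24·-30.0000 = -720.0000
edge 1: (19.5,2)→(10,23.5)  cross = 19.5·23.5 − 10·2 = 438.2500; (r_i+r_j)·cross = 29.5·438.2500 = 12928.3750
edge 2: (10,23.5)→(4.5,2)  cross = 10·2 − 4.5·23.5 = -85.7500; (r_i+r_j)·cross = 14.5·-85.7500 = -1243.3750
Σcross = 322.5000 → A = |Σcross|/2 = 161.2500 mm²
Σ(r_i+r_j)·cross = 10965.0000 → first moment M = |Σ|/6 = 1827.5000
R_c = M/A = 1827.5000/161.2500 = 11.3333 mm
θ = 185° = 3.228859 rad
V = θ·R_c·A = 3.228859·11.3333·161.2500 = 5900.740 mm³

Volume = 5900.740 mm³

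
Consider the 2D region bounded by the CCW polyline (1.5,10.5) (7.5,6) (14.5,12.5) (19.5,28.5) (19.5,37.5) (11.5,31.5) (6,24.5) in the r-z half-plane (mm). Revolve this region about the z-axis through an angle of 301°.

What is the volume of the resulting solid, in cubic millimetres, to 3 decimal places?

Profile (r,z), 7 vertices: (1.5,10.5) (7.5,6) (14.5,12.5) (19.5,28.5) (19.5,37.5) (11.5,31.5) (6,24.5)
edge 0: (1.5,10.5)→(7.5,6)  cross = 1.5·6 − 7.5·10.5 = -69.7500; (r_i+r_j)·cross = 9·-69.7500 = -627.7500
edge 1: (7.5,6)→(14.5,12.5)  cross = 7.5·12.5 − 14.5·6 = 6.7500; (r_i+r_j)·cross = 22·6.7500 = 148.5000
edge 2: (14.5,12.5)→(19.5,28.5)  cross = 14.5·28.5 − 19.5·12.5 = 169.5000; (r_i+r_j)·cross = 34·169.5000 = 5763.0000
edge 3: (19.5,28.5)→(19.5,37.5)  cross = 19.5·37.5 − 19.5·28.5 = 175.5000; (r_i+r_j)·cross = 39·175.5000 = 6844.5000
edge 4: (19.5,37.5)→(11.5,31.5)  cross = 19.5·31.5 − 11.5·37.5 = 183.0000; (r_i+r_j)·cross = 31·183.0000 = 5673.0000
edge 5: (11.5,31.5)→(6,24.5)  cross = 11.5·24.5 − 6·31.5 = 92.7500; (r_i+r_j)·cross = 17.5·92.7500 = 1623.1250
edge 6: (6,24.5)→(1.5,10.5)  cross = 6·10.5 − 1.5·24.5 = 26.2500; (r_i+r_j)·cross = 7.5·26.2500 = 196.8750
Σcross = 584.0000 → A = |Σcross|/2 = 292.0000 mm²
Σ(r_i+r_j)·cross = 19621.2500 → first moment M = |Σ|/6 = 3270.2083
R_c = M/A = 3270.2083/292.0000 = 11.1993 mm
θ = 301° = 5.253441 rad
V = θ·R_c·A = 5.253441·11.1993·292.0000 = 17179.847 mm³

Volume = 17179.847 mm³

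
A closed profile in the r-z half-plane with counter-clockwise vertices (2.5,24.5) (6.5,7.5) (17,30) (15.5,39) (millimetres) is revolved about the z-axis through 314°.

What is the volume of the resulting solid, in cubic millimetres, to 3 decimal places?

Profile (r,z), 4 vertices: (2.5,24.5) (6.5,7.5) (17,30) (15.5,39)
edge 0: (2.5,24.5)→(6.5,7.5)  cross = 2.5·7.5 − 6.5·24.5 = -140.5000; (r_i+r_j)·cross = 9·-140.5000 = -1264.5000
edge 1: (6.5,7.5)→(17,30)  cross = 6.5·30 − 17·7.5 = 67.5000; (r_i+r_j)·cross = 23.5·67.5000 = 1586.2500
edge 2: (17,30)→(15.5,39)  cross = 17·39 − 15.5·30 = 198.0000; (r_i+r_j)·cross = 32.5·198.0000 = 6435.0000
edge 3: (15.5,39)→(2.5,24.5)  cross = 15.5·24.5 − 2.5·39 = 282.2500; (r_i+r_j)·cross = 18·282.2500 = 5080.5000
Σcross = 407.2500 → A = |Σcross|/2 = 203.6250 mm²
Σ(r_i+r_j)·cross = 11837.2500 → first moment M = |Σ|/6 = 1972.8750
R_c = M/A = 1972.8750/203.6250 = 9.6888 mm
θ = 314° = 5.480334 rad
V = θ·R_c·A = 5.480334·9.6888·203.6250 = 10812.014 mm³

Volume = 10812.014 mm³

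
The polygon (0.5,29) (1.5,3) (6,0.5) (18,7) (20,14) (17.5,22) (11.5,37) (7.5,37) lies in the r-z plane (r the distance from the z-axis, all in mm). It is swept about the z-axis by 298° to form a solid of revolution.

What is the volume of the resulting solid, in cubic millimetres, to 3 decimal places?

Profile (r,z), 8 vertices: (0.5,29) (1.5,3) (6,0.5) (18,7) (20,14) (17.5,22) (11.5,37) (7.5,37)
edge 0: (0.5,29)→(1.5,3)  cross = 0.5·3 − 1.5·29 = -42.0000; (r_i+r_j)·cross = 2·-42.0000 = -84.0000
edge 1: (1.5,3)→(6,0.5)  cross = 1.5·0.5 − 6·3 = -17.2500; (r_i+r_j)·cross = 7.5·-17.2500 = -129.3750
edge 2: (6,0.5)→(18,7)  cross = 6·7 − 18·0.5 = 33.0000; (r_i+r_j)·cross = 24·33.0000 = 792.0000
edge 3: (18,7)→(20,14)  cross = 18·14 − 20·7 = 112.0000; (r_i+r_j)·cross = 38·112.0000 = 4256.0000
edge 4: (20,14)→(17.5,22)  cross = 20·22 − 17.5·14 = 195.0000; (r_i+r_j)·cross = 37.5·195.0000 = 7312.5000
edge 5: (17.5,22)→(11.5,37)  cross = 17.5·37 − 11.5·22 = 394.5000; (r_i+r_j)·cross = 29·394.5000 = 11440.5000
edge 6: (11.5,37)→(7.5,37)  cross = 11.5·37 − 7.5·37 = 148.0000; (r_i+r_j)·cross = 19·148.0000 = 2812.0000
edge 7: (7.5,37)→(0.5,29)  cross = 7.5·29 − 0.5·37 = 199.0000; (r_i+r_j)·cross = 8·199.0000 = 1592.0000
Σcross = 1022.2500 → A = |Σcross|/2 = 511.1250 mm²
Σ(r_i+r_j)·cross = 27991.6250 → first moment M = |Σ|/6 = 4665.2708
R_c = M/A = 4665.2708/511.1250 = 9.1275 mm
θ = 298° = 5.201081 rad
V = θ·R_c·A = 5.201081·9.1275·511.1250 = 24264.452 mm³

Volume = 24264.452 mm³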